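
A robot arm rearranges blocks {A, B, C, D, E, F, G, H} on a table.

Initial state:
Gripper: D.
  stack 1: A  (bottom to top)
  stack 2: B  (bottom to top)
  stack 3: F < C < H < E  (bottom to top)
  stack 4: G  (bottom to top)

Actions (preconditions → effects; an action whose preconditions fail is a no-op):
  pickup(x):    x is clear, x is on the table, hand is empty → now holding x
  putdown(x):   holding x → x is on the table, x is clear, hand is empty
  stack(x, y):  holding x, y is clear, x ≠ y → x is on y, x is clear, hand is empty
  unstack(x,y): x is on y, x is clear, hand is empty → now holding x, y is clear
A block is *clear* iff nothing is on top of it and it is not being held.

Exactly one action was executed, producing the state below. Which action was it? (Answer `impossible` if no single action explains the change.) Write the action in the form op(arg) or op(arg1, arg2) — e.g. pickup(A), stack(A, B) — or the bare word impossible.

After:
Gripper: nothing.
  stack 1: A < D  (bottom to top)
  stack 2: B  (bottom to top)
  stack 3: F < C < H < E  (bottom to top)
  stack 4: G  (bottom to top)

target: towers=[A/D; B; F/C/H/E; G] holding=-
        putdown(D) → towers=[A; B; D; F/C/H/E; G] holding=-
       stack(D, G) → towers=[A; B; F/C/H/E; G/D] holding=-
       stack(D, A) → towers=[A/D; B; F/C/H/E; G] holding=-  ← match
       stack(D, E) → towers=[A; B; F/C/H/E/D; G] holding=-
       stack(D, B) → towers=[A; B/D; F/C/H/E; G] holding=-

stack(D, A)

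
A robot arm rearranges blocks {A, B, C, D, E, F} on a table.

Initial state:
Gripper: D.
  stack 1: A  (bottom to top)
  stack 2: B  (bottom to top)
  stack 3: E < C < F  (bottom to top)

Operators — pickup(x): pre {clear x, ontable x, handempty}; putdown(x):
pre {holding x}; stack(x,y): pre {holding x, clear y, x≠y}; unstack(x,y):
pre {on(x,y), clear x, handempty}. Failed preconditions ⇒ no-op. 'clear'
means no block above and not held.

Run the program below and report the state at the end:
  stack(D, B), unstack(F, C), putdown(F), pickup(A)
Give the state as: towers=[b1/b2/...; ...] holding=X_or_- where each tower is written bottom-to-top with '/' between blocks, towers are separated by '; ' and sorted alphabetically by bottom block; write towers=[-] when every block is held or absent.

towers=[B/D; E/C; F] holding=A

step 1 (stack(D, B)): towers=[A; B/D; E/C/F] holding=-
step 2 (unstack(F, C)): towers=[A; B/D; E/C] holding=F
step 3 (putdown(F)): towers=[A; B/D; E/C; F] holding=-
step 4 (pickup(A)): towers=[B/D; E/C; F] holding=A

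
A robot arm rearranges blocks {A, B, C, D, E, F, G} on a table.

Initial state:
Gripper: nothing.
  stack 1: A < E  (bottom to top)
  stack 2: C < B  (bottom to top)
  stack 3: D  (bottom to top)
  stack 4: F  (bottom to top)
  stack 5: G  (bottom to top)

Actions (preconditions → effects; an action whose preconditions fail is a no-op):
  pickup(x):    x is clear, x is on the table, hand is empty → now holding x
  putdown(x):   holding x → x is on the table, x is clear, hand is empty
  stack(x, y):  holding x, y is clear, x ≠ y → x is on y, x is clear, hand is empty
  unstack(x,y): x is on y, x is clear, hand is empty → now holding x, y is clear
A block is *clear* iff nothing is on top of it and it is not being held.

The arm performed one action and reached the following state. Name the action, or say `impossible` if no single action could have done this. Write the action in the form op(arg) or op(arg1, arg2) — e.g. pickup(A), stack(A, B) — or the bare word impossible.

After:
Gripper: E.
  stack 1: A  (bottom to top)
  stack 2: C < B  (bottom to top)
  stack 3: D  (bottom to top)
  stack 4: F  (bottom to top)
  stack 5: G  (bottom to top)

unstack(E, A)

target: towers=[A; C/B; D; F; G] holding=E
     unstack(B, C) → towers=[A/E; C; D; F; G] holding=B
         pickup(F) → towers=[A/E; C/B; D; G] holding=F
         pickup(G) → towers=[A/E; C/B; D; F] holding=G
         pickup(D) → towers=[A/E; C/B; F; G] holding=D
     unstack(E, A) → towers=[A; C/B; D; F; G] holding=E  ← match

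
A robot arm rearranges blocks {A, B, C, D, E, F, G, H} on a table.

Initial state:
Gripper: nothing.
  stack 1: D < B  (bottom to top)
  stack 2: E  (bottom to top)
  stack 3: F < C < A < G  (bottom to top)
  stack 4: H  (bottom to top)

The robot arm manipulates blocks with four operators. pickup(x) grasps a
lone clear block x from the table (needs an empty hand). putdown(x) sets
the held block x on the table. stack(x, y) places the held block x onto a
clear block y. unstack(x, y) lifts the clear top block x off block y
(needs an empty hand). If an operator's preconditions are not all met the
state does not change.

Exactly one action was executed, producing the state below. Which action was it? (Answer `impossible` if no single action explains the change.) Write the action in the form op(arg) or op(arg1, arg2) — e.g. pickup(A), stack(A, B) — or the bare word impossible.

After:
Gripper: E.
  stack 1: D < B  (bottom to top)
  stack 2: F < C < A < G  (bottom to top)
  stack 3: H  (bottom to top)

target: towers=[D/B; F/C/A/G; H] holding=E
     unstack(G, A) → towers=[D/B; E; F/C/A; H] holding=G
         pickup(E) → towers=[D/B; F/C/A/G; H] holding=E  ← match
         pickup(H) → towers=[D/B; E; F/C/A/G] holding=H
     unstack(B, D) → towers=[D; E; F/C/A/G; H] holding=B

pickup(E)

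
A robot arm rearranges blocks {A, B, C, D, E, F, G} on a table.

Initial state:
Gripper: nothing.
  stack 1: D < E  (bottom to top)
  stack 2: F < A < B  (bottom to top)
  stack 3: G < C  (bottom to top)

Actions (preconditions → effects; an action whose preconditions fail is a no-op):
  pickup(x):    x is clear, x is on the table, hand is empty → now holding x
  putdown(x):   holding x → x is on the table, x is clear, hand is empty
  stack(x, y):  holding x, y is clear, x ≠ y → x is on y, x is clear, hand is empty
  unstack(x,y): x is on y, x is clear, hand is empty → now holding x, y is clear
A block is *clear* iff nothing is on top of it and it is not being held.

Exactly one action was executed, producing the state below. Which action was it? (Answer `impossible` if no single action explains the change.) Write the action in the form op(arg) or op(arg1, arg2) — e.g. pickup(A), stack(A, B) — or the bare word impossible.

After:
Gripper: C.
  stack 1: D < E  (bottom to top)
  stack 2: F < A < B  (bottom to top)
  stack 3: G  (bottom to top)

target: towers=[D/E; F/A/B; G] holding=C
     unstack(B, A) → towers=[D/E; F/A; G/C] holding=B
     unstack(E, D) → towers=[D; F/A/B; G/C] holding=E
     unstack(C, G) → towers=[D/E; F/A/B; G] holding=C  ← match

unstack(C, G)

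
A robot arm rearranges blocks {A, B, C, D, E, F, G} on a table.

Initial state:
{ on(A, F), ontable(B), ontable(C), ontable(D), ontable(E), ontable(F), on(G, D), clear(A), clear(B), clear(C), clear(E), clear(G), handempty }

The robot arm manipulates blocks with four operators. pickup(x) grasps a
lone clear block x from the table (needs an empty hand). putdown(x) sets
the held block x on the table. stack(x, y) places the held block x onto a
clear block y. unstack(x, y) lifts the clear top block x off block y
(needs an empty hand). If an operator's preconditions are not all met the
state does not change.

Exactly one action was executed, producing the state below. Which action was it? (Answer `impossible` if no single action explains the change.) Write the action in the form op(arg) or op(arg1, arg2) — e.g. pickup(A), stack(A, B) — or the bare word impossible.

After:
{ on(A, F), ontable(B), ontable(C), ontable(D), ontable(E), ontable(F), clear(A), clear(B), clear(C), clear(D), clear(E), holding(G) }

unstack(G, D)

target: towers=[B; C; D; E; F/A] holding=G
         pickup(B) → towers=[C; D/G; E; F/A] holding=B
     unstack(G, D) → towers=[B; C; D; E; F/A] holding=G  ← match
     unstack(A, F) → towers=[B; C; D/G; E; F] holding=A
         pickup(E) → towers=[B; C; D/G; F/A] holding=E
         pickup(C) → towers=[B; D/G; E; F/A] holding=C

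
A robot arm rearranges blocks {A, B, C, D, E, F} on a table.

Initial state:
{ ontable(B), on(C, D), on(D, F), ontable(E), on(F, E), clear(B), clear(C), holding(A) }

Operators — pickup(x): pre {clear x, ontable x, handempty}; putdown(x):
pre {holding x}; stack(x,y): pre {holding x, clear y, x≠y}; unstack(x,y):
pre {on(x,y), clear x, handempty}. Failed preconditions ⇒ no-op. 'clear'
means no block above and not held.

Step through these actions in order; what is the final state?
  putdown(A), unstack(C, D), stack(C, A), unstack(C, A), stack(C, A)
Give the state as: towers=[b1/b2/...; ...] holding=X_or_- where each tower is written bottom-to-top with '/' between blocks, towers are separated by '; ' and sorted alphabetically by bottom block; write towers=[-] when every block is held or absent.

towers=[A/C; B; E/F/D] holding=-

step 1 (putdown(A)): towers=[A; B; E/F/D/C] holding=-
step 2 (unstack(C, D)): towers=[A; B; E/F/D] holding=C
step 3 (stack(C, A)): towers=[A/C; B; E/F/D] holding=-
step 4 (unstack(C, A)): towers=[A; B; E/F/D] holding=C
step 5 (stack(C, A)): towers=[A/C; B; E/F/D] holding=-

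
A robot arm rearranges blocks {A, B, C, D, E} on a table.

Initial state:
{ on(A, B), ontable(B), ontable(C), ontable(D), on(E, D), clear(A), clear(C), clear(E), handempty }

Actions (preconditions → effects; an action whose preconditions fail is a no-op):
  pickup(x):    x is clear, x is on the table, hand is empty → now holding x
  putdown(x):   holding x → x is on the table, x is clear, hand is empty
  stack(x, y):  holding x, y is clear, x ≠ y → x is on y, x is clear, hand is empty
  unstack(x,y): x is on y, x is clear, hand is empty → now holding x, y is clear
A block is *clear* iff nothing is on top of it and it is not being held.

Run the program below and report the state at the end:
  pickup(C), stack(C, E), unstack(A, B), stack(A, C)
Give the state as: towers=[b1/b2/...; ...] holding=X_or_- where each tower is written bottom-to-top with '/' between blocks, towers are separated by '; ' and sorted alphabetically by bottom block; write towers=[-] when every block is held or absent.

towers=[B; D/E/C/A] holding=-

step 1 (pickup(C)): towers=[B/A; D/E] holding=C
step 2 (stack(C, E)): towers=[B/A; D/E/C] holding=-
step 3 (unstack(A, B)): towers=[B; D/E/C] holding=A
step 4 (stack(A, C)): towers=[B; D/E/C/A] holding=-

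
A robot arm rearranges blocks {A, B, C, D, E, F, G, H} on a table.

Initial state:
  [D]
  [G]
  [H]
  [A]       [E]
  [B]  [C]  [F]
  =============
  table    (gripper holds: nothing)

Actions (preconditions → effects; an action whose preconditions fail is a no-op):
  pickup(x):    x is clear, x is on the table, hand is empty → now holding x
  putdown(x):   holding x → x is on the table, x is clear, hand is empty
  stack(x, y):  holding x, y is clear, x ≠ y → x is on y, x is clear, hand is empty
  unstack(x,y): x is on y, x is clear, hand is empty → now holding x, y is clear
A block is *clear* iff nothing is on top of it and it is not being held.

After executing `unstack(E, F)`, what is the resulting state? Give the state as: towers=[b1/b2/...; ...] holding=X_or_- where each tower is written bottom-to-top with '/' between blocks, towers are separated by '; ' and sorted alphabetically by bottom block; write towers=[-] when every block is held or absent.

towers=[B/A/H/G/D; C; F] holding=E

before: towers=[B/A/H/G/D; C; F/E] holding=-
pre[unstack(E, F)]: on(E,F) ok, clear(E) ok, handempty ok
all met → apply unstack(E, F)
after:  towers=[B/A/H/G/D; C; F] holding=E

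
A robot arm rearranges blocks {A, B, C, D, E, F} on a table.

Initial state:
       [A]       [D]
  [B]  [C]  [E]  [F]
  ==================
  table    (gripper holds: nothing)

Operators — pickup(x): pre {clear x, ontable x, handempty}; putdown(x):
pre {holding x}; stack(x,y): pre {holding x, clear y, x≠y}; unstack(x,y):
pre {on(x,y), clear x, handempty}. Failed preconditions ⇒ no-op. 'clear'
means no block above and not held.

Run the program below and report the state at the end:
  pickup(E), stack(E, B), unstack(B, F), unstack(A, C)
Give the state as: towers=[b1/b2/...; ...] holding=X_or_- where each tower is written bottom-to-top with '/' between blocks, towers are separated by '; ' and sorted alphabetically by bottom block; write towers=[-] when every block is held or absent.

step 1 (pickup(E)): towers=[B; C/A; F/D] holding=E
step 2 (stack(E, B)): towers=[B/E; C/A; F/D] holding=-
step 3 (unstack(B, F)) [no-op]: towers=[B/E; C/A; F/D] holding=-
step 4 (unstack(A, C)): towers=[B/E; C; F/D] holding=A

towers=[B/E; C; F/D] holding=A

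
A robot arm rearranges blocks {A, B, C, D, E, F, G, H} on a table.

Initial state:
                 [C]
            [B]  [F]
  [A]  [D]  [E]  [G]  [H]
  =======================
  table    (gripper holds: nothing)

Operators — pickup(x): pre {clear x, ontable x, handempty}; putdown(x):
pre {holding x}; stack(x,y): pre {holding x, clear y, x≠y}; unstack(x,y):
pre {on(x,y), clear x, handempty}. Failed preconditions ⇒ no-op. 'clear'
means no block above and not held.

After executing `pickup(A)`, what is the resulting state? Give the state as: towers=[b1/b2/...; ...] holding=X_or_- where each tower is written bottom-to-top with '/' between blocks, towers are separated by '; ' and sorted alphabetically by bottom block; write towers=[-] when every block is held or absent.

before: towers=[A; D; E/B; G/F/C; H] holding=-
pre[pickup(A)]: clear(A) yes, ontable(A) yes, handempty yes
all met → apply pickup(A)
after:  towers=[D; E/B; G/F/C; H] holding=A

towers=[D; E/B; G/F/C; H] holding=A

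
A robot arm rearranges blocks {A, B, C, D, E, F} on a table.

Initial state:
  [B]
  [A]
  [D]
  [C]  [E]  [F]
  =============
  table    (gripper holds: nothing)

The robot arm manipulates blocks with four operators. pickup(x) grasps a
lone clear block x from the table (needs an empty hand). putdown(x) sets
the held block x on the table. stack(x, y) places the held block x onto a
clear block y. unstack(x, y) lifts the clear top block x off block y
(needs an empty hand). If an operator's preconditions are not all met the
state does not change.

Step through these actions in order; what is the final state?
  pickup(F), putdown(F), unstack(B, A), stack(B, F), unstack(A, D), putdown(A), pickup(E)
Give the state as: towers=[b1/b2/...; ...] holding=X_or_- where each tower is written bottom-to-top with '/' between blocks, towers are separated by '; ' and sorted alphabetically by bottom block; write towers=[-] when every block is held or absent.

towers=[A; C/D; F/B] holding=E

step 1 (pickup(F)): towers=[C/D/A/B; E] holding=F
step 2 (putdown(F)): towers=[C/D/A/B; E; F] holding=-
step 3 (unstack(B, A)): towers=[C/D/A; E; F] holding=B
step 4 (stack(B, F)): towers=[C/D/A; E; F/B] holding=-
step 5 (unstack(A, D)): towers=[C/D; E; F/B] holding=A
step 6 (putdown(A)): towers=[A; C/D; E; F/B] holding=-
step 7 (pickup(E)): towers=[A; C/D; F/B] holding=E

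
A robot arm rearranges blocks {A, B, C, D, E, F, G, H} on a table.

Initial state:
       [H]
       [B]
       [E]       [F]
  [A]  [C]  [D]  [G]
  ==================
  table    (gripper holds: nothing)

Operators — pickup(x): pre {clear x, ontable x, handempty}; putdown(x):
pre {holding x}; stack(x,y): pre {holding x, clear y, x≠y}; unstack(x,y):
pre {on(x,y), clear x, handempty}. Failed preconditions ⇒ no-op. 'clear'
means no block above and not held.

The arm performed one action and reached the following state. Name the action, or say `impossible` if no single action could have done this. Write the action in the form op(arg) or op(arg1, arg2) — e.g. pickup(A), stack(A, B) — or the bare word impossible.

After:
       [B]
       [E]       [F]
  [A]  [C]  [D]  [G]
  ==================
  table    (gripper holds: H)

unstack(H, B)

target: towers=[A; C/E/B; D; G/F] holding=H
         pickup(A) → towers=[C/E/B/H; D; G/F] holding=A
     unstack(H, B) → towers=[A; C/E/B; D; G/F] holding=H  ← match
     unstack(F, G) → towers=[A; C/E/B/H; D; G] holding=F
         pickup(D) → towers=[A; C/E/B/H; G/F] holding=D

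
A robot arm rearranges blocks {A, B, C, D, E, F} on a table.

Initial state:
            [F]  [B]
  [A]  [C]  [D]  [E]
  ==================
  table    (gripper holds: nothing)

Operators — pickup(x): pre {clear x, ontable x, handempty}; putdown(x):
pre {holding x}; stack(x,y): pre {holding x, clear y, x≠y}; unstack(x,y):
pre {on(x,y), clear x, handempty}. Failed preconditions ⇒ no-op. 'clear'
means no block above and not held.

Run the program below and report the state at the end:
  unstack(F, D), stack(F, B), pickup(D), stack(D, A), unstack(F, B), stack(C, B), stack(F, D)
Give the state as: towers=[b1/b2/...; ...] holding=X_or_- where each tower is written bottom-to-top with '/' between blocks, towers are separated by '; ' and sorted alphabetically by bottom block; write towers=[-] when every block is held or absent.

towers=[A/D/F; C; E/B] holding=-

step 1 (unstack(F, D)): towers=[A; C; D; E/B] holding=F
step 2 (stack(F, B)): towers=[A; C; D; E/B/F] holding=-
step 3 (pickup(D)): towers=[A; C; E/B/F] holding=D
step 4 (stack(D, A)): towers=[A/D; C; E/B/F] holding=-
step 5 (unstack(F, B)): towers=[A/D; C; E/B] holding=F
step 6 (stack(C, B)) [no-op]: towers=[A/D; C; E/B] holding=F
step 7 (stack(F, D)): towers=[A/D/F; C; E/B] holding=-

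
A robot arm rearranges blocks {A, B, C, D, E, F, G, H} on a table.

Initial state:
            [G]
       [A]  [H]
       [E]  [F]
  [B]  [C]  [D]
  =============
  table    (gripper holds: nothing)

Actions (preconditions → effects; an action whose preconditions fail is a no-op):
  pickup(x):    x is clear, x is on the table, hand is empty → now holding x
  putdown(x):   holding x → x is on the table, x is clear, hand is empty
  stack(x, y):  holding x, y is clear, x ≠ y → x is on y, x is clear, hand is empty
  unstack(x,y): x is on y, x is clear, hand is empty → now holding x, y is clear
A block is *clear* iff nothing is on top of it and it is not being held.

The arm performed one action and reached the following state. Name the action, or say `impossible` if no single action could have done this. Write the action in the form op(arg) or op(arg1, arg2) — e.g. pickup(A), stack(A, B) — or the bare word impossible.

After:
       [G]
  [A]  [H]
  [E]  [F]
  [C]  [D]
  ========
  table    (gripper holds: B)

target: towers=[C/E/A; D/F/H/G] holding=B
     unstack(G, H) → towers=[B; C/E/A; D/F/H] holding=G
     unstack(A, E) → towers=[B; C/E; D/F/H/G] holding=A
         pickup(B) → towers=[C/E/A; D/F/H/G] holding=B  ← match

pickup(B)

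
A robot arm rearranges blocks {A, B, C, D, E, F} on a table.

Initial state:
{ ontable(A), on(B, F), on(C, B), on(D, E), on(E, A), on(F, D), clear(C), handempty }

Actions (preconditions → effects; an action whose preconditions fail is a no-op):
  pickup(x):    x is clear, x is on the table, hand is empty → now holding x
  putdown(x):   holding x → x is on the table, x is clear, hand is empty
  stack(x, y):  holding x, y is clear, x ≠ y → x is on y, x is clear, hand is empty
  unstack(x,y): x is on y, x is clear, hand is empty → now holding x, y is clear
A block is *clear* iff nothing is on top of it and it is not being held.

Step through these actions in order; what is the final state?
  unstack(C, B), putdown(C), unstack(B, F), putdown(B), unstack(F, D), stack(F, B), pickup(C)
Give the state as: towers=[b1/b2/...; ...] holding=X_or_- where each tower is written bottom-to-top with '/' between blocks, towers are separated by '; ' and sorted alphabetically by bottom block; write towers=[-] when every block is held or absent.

towers=[A/E/D; B/F] holding=C

step 1 (unstack(C, B)): towers=[A/E/D/F/B] holding=C
step 2 (putdown(C)): towers=[A/E/D/F/B; C] holding=-
step 3 (unstack(B, F)): towers=[A/E/D/F; C] holding=B
step 4 (putdown(B)): towers=[A/E/D/F; B; C] holding=-
step 5 (unstack(F, D)): towers=[A/E/D; B; C] holding=F
step 6 (stack(F, B)): towers=[A/E/D; B/F; C] holding=-
step 7 (pickup(C)): towers=[A/E/D; B/F] holding=C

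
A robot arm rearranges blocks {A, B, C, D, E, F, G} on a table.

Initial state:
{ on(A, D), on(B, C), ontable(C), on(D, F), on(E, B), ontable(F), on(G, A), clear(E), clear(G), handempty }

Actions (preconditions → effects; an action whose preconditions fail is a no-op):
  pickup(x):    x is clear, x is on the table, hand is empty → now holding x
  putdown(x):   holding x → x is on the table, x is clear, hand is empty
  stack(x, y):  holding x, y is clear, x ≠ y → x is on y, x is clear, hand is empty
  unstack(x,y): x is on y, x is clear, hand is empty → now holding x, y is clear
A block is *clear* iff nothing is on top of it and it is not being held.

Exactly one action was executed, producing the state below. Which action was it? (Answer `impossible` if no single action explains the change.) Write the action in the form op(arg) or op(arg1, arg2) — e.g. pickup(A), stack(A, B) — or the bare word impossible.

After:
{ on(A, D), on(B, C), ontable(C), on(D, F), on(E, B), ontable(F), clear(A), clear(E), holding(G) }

target: towers=[C/B/E; F/D/A] holding=G
     unstack(G, A) → towers=[C/B/E; F/D/A] holding=G  ← match
     unstack(E, B) → towers=[C/B; F/D/A/G] holding=E

unstack(G, A)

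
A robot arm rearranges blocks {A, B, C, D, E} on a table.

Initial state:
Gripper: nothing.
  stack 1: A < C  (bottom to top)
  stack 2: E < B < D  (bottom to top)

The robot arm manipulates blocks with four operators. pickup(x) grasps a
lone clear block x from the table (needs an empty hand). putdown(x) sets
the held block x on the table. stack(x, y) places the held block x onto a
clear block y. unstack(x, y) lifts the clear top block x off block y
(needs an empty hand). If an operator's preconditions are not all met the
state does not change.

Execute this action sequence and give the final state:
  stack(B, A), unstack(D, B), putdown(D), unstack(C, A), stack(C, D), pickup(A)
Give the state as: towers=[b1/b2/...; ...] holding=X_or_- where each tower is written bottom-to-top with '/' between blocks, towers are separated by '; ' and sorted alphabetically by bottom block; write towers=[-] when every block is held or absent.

step 1 (stack(B, A)) [no-op]: towers=[A/C; E/B/D] holding=-
step 2 (unstack(D, B)): towers=[A/C; E/B] holding=D
step 3 (putdown(D)): towers=[A/C; D; E/B] holding=-
step 4 (unstack(C, A)): towers=[A; D; E/B] holding=C
step 5 (stack(C, D)): towers=[A; D/C; E/B] holding=-
step 6 (pickup(A)): towers=[D/C; E/B] holding=A

towers=[D/C; E/B] holding=A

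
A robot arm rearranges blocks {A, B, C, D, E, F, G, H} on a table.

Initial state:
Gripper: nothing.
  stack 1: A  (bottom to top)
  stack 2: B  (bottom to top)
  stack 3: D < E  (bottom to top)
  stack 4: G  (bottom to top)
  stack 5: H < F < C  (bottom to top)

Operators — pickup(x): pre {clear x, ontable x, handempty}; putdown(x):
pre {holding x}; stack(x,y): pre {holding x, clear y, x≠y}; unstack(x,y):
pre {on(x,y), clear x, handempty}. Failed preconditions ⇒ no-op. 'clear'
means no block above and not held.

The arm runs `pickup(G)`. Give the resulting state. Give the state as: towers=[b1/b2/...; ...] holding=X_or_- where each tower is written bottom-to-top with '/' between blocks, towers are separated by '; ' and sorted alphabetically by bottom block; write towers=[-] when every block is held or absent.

towers=[A; B; D/E; H/F/C] holding=G

before: towers=[A; B; D/E; G; H/F/C] holding=-
pre[pickup(G)]: clear(G) ok, ontable(G) ok, handempty ok
all met → apply pickup(G)
after:  towers=[A; B; D/E; H/F/C] holding=G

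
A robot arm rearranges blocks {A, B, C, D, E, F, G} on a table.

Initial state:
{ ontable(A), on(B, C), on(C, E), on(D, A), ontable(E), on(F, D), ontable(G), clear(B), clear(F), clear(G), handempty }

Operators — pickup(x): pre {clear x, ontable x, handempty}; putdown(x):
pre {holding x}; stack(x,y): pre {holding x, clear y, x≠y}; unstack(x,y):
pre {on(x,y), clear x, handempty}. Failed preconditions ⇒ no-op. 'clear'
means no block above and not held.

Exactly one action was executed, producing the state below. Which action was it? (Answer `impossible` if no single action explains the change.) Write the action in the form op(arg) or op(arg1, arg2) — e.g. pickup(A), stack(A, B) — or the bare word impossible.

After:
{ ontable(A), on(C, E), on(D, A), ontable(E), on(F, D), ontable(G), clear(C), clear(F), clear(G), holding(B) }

target: towers=[A/D/F; E/C; G] holding=B
     unstack(B, C) → towers=[A/D/F; E/C; G] holding=B  ← match
     unstack(F, D) → towers=[A/D; E/C/B; G] holding=F
         pickup(G) → towers=[A/D/F; E/C/B] holding=G

unstack(B, C)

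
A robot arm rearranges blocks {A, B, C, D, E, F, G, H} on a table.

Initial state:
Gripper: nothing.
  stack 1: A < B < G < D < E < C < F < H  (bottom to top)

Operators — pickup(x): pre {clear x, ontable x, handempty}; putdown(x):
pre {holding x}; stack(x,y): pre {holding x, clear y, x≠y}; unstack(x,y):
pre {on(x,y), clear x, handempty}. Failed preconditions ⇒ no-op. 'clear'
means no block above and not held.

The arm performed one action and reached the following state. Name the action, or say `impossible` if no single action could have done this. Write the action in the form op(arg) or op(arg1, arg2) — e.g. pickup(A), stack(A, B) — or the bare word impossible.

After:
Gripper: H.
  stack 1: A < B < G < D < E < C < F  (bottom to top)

target: towers=[A/B/G/D/E/C/F] holding=H
     unstack(H, F) → towers=[A/B/G/D/E/C/F] holding=H  ← match

unstack(H, F)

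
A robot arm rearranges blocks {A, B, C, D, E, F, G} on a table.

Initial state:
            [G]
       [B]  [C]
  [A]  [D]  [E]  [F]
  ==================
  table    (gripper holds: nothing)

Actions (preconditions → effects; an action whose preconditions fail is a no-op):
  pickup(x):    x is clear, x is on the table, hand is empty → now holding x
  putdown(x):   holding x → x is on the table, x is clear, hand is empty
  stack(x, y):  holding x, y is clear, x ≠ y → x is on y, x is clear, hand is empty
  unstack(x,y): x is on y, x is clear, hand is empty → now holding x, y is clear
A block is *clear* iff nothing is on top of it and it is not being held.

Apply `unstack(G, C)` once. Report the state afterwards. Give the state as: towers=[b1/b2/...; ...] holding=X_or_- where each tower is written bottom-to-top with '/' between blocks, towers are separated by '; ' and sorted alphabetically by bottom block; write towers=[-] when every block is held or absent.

before: towers=[A; D/B; E/C/G; F] holding=-
pre[unstack(G, C)]: on(G,C) yes, clear(G) yes, handempty yes
all met → apply unstack(G, C)
after:  towers=[A; D/B; E/C; F] holding=G

towers=[A; D/B; E/C; F] holding=G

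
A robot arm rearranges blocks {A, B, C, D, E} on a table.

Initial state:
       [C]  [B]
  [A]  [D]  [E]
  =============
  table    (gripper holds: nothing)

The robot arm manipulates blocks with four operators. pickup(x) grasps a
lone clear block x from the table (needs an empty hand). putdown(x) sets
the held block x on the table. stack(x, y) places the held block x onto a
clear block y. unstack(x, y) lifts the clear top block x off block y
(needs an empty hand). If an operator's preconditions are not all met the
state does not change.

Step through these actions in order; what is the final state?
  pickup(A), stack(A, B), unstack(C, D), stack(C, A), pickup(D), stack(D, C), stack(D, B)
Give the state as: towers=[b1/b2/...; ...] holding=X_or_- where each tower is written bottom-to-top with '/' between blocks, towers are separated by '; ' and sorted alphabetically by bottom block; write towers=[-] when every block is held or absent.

step 1 (pickup(A)): towers=[D/C; E/B] holding=A
step 2 (stack(A, B)): towers=[D/C; E/B/A] holding=-
step 3 (unstack(C, D)): towers=[D; E/B/A] holding=C
step 4 (stack(C, A)): towers=[D; E/B/A/C] holding=-
step 5 (pickup(D)): towers=[E/B/A/C] holding=D
step 6 (stack(D, C)): towers=[E/B/A/C/D] holding=-
step 7 (stack(D, B)) [no-op]: towers=[E/B/A/C/D] holding=-

towers=[E/B/A/C/D] holding=-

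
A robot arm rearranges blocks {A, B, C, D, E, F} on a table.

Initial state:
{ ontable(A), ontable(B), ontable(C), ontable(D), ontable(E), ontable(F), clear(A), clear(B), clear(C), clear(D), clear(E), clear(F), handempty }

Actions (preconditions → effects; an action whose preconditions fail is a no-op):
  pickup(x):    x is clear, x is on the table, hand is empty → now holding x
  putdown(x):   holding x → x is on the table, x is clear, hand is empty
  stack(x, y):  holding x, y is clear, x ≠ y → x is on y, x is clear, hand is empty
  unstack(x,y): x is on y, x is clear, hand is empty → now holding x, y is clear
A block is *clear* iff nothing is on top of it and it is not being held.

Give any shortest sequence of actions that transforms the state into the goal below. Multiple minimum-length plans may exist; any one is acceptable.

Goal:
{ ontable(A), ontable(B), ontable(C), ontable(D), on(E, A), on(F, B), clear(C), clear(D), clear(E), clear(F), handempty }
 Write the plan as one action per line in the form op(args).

pickup(F)
stack(F, B)
pickup(E)
stack(E, A)

step 1 (pickup(F)): towers=[A; B; C; D; E] holding=F
step 2 (stack(F, B)): towers=[A; B/F; C; D; E] holding=-
step 3 (pickup(E)): towers=[A; B/F; C; D] holding=E
step 4 (stack(E, A)): towers=[A/E; B/F; C; D] holding=-
goal check: towers=[A/E; B/F; C; D] holding=- — reached (length 4, optimal by BFS)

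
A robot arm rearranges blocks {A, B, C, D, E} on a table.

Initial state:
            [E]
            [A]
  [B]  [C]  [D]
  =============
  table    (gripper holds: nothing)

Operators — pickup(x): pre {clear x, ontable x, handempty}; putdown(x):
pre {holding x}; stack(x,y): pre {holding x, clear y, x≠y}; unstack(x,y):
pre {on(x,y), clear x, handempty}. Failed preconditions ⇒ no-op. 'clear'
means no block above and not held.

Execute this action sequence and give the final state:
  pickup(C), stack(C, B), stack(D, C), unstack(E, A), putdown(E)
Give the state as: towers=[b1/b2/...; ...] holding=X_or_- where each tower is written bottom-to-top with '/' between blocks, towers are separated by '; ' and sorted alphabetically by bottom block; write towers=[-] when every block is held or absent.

towers=[B/C; D/A; E] holding=-

step 1 (pickup(C)): towers=[B; D/A/E] holding=C
step 2 (stack(C, B)): towers=[B/C; D/A/E] holding=-
step 3 (stack(D, C)) [no-op]: towers=[B/C; D/A/E] holding=-
step 4 (unstack(E, A)): towers=[B/C; D/A] holding=E
step 5 (putdown(E)): towers=[B/C; D/A; E] holding=-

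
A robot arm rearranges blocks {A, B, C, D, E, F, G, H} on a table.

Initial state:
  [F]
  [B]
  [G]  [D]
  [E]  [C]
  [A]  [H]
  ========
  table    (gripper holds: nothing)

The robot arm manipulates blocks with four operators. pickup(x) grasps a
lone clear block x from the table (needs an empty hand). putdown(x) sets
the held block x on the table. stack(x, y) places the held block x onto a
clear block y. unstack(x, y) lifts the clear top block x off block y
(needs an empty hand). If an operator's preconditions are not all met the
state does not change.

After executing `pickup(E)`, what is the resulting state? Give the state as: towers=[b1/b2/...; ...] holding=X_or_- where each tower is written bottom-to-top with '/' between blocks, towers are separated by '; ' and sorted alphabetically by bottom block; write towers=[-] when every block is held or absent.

before: towers=[A/E/G/B/F; H/C/D] holding=-
pre[pickup(E)]: clear(E) fail, ontable(E) fail, handempty ok
clear(E), ontable(E) unmet → pickup(E) is a no-op
after:  towers=[A/E/G/B/F; H/C/D] holding=-

towers=[A/E/G/B/F; H/C/D] holding=-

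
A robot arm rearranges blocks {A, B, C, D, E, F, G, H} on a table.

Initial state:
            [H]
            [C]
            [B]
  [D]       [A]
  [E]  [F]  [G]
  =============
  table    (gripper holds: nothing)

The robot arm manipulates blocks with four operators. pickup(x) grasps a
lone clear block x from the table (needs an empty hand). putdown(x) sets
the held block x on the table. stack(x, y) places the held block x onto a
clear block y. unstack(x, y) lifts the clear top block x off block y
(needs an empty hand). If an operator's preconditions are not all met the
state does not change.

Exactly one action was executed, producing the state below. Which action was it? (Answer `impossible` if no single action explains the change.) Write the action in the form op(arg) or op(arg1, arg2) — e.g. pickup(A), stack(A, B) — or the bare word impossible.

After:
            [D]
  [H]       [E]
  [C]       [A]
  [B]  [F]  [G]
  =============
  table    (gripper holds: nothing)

impossible

target: towers=[B/C/H; F; G/A/E/D] holding=-
     unstack(H, C) → towers=[E/D; F; G/A/B/C] holding=H
         pickup(F) → towers=[E/D; G/A/B/C/H] holding=F
     unstack(D, E) → towers=[E; F; G/A/B/C/H] holding=D
none of the 3 applicable actions match → impossible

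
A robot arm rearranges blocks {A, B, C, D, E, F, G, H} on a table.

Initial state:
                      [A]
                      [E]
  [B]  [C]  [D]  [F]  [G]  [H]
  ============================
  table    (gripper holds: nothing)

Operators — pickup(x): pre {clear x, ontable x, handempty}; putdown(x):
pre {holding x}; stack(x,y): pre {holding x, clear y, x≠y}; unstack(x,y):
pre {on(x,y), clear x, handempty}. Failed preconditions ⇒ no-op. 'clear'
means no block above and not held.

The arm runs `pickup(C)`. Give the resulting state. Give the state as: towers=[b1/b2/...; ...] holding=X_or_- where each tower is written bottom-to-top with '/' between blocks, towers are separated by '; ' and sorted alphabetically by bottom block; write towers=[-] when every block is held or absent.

towers=[B; D; F; G/E/A; H] holding=C

before: towers=[B; C; D; F; G/E/A; H] holding=-
pre[pickup(C)]: clear(C) yes, ontable(C) yes, handempty yes
all met → apply pickup(C)
after:  towers=[B; D; F; G/E/A; H] holding=C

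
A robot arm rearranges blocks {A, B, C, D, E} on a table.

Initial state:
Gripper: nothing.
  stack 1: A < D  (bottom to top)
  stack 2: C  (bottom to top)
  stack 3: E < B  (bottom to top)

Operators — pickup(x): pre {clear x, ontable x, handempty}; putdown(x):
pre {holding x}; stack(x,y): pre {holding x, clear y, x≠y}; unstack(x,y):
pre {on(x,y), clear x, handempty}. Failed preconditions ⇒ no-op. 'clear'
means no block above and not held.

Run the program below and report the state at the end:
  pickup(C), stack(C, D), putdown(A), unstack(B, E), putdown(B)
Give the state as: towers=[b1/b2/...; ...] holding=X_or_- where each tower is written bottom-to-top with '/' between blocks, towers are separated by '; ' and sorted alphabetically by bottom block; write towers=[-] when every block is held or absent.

step 1 (pickup(C)): towers=[A/D; E/B] holding=C
step 2 (stack(C, D)): towers=[A/D/C; E/B] holding=-
step 3 (putdown(A)) [no-op]: towers=[A/D/C; E/B] holding=-
step 4 (unstack(B, E)): towers=[A/D/C; E] holding=B
step 5 (putdown(B)): towers=[A/D/C; B; E] holding=-

towers=[A/D/C; B; E] holding=-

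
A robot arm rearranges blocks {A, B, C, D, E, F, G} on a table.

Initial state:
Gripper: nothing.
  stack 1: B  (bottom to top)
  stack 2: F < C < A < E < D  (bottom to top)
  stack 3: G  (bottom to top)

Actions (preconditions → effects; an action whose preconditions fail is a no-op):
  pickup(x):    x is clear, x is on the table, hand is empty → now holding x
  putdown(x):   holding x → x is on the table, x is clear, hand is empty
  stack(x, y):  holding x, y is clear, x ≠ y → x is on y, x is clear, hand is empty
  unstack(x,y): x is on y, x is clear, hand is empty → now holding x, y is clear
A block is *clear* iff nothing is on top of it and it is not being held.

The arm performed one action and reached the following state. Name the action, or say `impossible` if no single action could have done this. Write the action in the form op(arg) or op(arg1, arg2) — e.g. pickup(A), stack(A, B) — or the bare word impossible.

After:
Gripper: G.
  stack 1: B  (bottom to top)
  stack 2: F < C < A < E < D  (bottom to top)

target: towers=[B; F/C/A/E/D] holding=G
         pickup(B) → towers=[F/C/A/E/D; G] holding=B
         pickup(G) → towers=[B; F/C/A/E/D] holding=G  ← match
     unstack(D, E) → towers=[B; F/C/A/E; G] holding=D

pickup(G)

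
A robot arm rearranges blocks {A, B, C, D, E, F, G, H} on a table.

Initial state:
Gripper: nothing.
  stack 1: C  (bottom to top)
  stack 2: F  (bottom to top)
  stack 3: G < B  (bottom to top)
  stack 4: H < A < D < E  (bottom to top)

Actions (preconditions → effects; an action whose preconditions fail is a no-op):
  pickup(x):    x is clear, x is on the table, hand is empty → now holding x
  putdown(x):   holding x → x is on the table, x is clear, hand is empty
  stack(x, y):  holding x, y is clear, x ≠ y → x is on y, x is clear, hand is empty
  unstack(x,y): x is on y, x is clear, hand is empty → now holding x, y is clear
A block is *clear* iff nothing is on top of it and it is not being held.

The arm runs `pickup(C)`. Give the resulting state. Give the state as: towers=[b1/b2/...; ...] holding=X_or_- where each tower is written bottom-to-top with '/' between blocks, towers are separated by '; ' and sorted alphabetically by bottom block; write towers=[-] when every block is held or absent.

before: towers=[C; F; G/B; H/A/D/E] holding=-
pre[pickup(C)]: clear(C) ✓, ontable(C) ✓, handempty ✓
all met → apply pickup(C)
after:  towers=[F; G/B; H/A/D/E] holding=C

towers=[F; G/B; H/A/D/E] holding=C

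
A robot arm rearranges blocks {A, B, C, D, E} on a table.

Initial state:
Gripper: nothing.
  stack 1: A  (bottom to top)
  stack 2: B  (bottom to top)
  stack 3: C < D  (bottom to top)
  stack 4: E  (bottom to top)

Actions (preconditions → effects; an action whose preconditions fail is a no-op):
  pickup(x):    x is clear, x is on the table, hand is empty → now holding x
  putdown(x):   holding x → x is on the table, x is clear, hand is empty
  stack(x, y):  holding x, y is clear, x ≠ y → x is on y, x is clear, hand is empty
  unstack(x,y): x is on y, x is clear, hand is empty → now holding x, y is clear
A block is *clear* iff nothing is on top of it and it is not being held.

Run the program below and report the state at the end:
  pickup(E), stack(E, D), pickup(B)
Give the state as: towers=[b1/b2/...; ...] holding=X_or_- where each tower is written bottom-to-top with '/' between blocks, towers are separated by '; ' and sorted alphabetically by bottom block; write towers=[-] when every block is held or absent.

step 1 (pickup(E)): towers=[A; B; C/D] holding=E
step 2 (stack(E, D)): towers=[A; B; C/D/E] holding=-
step 3 (pickup(B)): towers=[A; C/D/E] holding=B

towers=[A; C/D/E] holding=B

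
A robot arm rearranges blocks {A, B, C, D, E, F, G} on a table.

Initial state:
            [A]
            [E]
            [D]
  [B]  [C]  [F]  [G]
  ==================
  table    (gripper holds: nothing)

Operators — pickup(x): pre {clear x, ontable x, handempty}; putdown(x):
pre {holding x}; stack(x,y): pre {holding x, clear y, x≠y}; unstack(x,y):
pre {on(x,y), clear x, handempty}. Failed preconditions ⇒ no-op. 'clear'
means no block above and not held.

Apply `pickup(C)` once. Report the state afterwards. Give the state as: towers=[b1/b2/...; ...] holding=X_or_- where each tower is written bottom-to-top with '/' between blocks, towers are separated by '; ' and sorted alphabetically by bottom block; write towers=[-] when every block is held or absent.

towers=[B; F/D/E/A; G] holding=C

before: towers=[B; C; F/D/E/A; G] holding=-
pre[pickup(C)]: clear(C) yes, ontable(C) yes, handempty yes
all met → apply pickup(C)
after:  towers=[B; F/D/E/A; G] holding=C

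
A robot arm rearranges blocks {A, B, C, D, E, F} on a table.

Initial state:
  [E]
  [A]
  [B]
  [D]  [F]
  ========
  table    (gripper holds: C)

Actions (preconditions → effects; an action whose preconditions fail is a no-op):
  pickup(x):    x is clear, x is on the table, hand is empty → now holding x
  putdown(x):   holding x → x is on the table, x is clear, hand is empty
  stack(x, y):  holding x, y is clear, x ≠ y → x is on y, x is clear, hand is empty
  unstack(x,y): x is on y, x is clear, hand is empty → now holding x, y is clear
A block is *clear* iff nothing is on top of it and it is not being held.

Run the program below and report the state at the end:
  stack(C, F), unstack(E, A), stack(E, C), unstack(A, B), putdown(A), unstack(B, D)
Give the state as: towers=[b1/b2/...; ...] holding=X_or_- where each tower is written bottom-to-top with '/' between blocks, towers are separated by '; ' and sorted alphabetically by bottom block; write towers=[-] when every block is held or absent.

towers=[A; D; F/C/E] holding=B

step 1 (stack(C, F)): towers=[D/B/A/E; F/C] holding=-
step 2 (unstack(E, A)): towers=[D/B/A; F/C] holding=E
step 3 (stack(E, C)): towers=[D/B/A; F/C/E] holding=-
step 4 (unstack(A, B)): towers=[D/B; F/C/E] holding=A
step 5 (putdown(A)): towers=[A; D/B; F/C/E] holding=-
step 6 (unstack(B, D)): towers=[A; D; F/C/E] holding=B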